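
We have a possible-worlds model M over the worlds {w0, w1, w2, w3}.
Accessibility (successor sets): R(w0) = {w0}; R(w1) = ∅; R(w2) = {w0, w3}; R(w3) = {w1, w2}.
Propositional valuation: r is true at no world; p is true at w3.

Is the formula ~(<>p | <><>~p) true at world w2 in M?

At w2: <>p | <><>~p is true, so ~(<>p | <><>~p) is false.
  At w2: <>p is true, <><>~p is true, so <>p | <><>~p is true.
    At w2: <>p requires p at some successor in {w0, w3}.
      p holds at w3, so <>p is true at w2.
    At w2: <><>~p requires <>~p at some successor in {w0, w3}.
      <>~p holds at w0, so <><>~p is true at w2.

No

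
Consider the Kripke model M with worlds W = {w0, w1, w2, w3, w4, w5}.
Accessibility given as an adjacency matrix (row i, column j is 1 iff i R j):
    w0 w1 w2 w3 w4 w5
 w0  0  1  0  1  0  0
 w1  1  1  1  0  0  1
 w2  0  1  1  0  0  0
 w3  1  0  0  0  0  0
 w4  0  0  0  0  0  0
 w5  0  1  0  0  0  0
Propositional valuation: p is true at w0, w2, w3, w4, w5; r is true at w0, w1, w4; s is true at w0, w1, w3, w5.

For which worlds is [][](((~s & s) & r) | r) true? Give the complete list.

Let φ = [][](((~s & s) & r) | r). Evaluate φ at each world:
  w0 (successors {w1, w3}): φ is false.
  w1 (successors {w0, w1, w2, w5}): φ is false.
  w2 (successors {w1, w2}): φ is false.
  w3 (successors {w0}): φ is false.
  w4 (successors ∅): φ is true.
  w5 (successors {w1}): φ is false.
For instance, at w5:
  At w5: [][](((~s & s) & r) | r) requires [](((~s & s) & r) | r) at every successor {w1}.
    [](((~s & s) & r) | r) fails at w1, so [][](((~s & s) & r) | r) is false at w5.
      At w1: [](((~s & s) & r) | r) requires ((~s & s) & r) | r at every successor {w0, w1, w2, w5}.
        ((~s & s) & r) | r fails at w2, so [](((~s & s) & r) | r) is false at w1.
Satisfying worlds: {w4}

w4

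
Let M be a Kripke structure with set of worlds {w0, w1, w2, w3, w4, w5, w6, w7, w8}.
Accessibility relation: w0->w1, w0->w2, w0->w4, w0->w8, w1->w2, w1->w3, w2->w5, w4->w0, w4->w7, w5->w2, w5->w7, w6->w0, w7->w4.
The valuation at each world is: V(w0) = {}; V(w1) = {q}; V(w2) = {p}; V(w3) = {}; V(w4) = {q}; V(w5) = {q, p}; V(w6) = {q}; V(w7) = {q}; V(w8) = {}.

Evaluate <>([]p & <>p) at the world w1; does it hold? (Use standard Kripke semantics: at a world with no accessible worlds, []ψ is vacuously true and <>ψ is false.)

Yes

At w1: <>([]p & <>p) requires []p & <>p at some successor in {w2, w3}.
  []p & <>p holds at w2, so <>([]p & <>p) is true at w1.
    At w2: []p is true, <>p is true, so []p & <>p is true.
      At w2: []p requires p at every successor {w5}.
        At w5: p is true.
      So []p is true at w2.
      At w2: <>p requires p at some successor in {w5}.
        p holds at w5, so <>p is true at w2.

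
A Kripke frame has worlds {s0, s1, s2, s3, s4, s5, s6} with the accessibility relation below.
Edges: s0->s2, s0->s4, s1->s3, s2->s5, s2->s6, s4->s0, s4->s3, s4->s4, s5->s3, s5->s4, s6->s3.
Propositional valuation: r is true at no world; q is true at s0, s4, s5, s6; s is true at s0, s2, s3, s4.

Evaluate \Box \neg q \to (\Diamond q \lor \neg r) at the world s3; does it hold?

Yes

Recall that \Box ψ holds at a world iff ψ holds at every accessible world, and \Diamond ψ holds iff ψ holds at some accessible world.
At s3: \Box \neg q is true, \Diamond q \lor \neg r is true, so \Box \neg q \to (\Diamond q \lor \neg r) is true.
  At s3: no accessible worlds, so \Box \neg q holds vacuously.
  At s3: \Diamond q is false, \neg r is true, so \Diamond q \lor \neg r is true.
    At s3: no accessible worlds, so \Diamond q is false.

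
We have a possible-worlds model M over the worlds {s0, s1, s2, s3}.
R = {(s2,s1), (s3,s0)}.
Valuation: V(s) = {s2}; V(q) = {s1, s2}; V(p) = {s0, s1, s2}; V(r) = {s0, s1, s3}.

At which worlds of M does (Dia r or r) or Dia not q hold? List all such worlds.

s0, s1, s2, s3

Let φ = (Dia r or r) or Dia not q. Evaluate φ at each world:
  s0 (successors ∅): φ is true.
  s1 (successors ∅): φ is true.
  s2 (successors {s1}): φ is true.
  s3 (successors {s0}): φ is true.
For instance, at s3:
  At s3: Dia r or r is true, Dia not q is true, so (Dia r or r) or Dia not q is true.
    At s3: Dia r is true, r is true, so Dia r or r is true.
      At s3: Dia r requires r at some successor in {s0}.
        r holds at s0, so Dia r is true at s3.
    At s3: Dia not q requires not q at some successor in {s0}.
      not q holds at s0, so Dia not q is true at s3.
Satisfying worlds: {s0, s1, s2, s3}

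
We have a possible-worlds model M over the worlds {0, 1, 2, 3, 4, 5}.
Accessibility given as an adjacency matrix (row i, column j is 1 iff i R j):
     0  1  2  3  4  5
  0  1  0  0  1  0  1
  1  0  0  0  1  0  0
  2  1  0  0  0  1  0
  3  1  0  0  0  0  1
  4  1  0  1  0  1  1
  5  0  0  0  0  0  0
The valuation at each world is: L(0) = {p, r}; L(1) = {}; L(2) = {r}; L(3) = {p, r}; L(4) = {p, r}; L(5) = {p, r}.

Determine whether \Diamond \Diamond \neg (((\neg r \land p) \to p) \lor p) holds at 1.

At 1: \Diamond \Diamond \neg (((\neg r \land p) \to p) \lor p) requires \Diamond \neg (((\neg r \land p) \to p) \lor p) at some successor in {3}.
  At 3: \Diamond \neg (((\neg r \land p) \to p) \lor p) is false.
So \Diamond \Diamond \neg (((\neg r \land p) \to p) \lor p) is false at 1.

No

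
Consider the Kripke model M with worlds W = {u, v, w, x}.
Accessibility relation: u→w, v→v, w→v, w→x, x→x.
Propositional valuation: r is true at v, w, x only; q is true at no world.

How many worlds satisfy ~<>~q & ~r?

0

Let φ = ~<>~q & ~r. Evaluate φ at each world:
  u (successors {w}): φ is false.
  v (successors {v}): φ is false.
  w (successors {v, x}): φ is false.
  x (successors {x}): φ is false.
For instance, at v:
  At v: ~<>~q is false, ~r is false, so ~<>~q & ~r is false.
    At v: <>~q is true, so ~<>~q is false.
      At v: <>~q requires ~q at some successor in {v}.
        ~q holds at v, so <>~q is true at v.
Satisfying worlds: none.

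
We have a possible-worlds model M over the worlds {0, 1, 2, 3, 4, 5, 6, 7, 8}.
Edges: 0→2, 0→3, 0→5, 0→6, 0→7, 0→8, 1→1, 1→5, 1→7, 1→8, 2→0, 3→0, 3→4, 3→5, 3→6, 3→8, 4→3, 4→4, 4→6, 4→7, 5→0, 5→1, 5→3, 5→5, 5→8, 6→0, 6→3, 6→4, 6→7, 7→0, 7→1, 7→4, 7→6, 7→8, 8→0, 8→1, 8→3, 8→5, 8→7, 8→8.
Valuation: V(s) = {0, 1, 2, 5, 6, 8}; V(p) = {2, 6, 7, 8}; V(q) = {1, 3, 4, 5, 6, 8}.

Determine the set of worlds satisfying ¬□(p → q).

Let φ = ¬□(p → q). Evaluate φ at each world:
  0 (successors {2, 3, 5, 6, 7, 8}): φ is true.
  1 (successors {1, 5, 7, 8}): φ is true.
  2 (successors {0}): φ is false.
  3 (successors {0, 4, 5, 6, 8}): φ is false.
  4 (successors {3, 4, 6, 7}): φ is true.
  5 (successors {0, 1, 3, 5, 8}): φ is false.
  6 (successors {0, 3, 4, 7}): φ is true.
  7 (successors {0, 1, 4, 6, 8}): φ is false.
  8 (successors {0, 1, 3, 5, 7, 8}): φ is true.
For instance, at 3:
  At 3: □(p → q) is true, so ¬□(p → q) is false.
    At 3: □(p → q) requires p → q at every successor {0, 4, 5, 6, 8}.
      At 0: p → q is true.
      At 4: p → q is true.
      At 5: p → q is true.
      At 6: p → q is true.
      At 8: p → q is true.
    So □(p → q) is true at 3.
Satisfying worlds: {0, 1, 4, 6, 8}

0, 1, 4, 6, 8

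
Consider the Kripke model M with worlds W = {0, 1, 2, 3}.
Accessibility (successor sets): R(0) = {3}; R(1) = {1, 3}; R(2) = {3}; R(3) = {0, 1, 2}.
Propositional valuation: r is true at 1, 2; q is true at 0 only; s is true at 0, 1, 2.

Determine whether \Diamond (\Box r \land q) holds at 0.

No

At 0: \Diamond (\Box r \land q) requires \Box r \land q at some successor in {3}.
  At 3: \Box r \land q is false.
So \Diamond (\Box r \land q) is false at 0.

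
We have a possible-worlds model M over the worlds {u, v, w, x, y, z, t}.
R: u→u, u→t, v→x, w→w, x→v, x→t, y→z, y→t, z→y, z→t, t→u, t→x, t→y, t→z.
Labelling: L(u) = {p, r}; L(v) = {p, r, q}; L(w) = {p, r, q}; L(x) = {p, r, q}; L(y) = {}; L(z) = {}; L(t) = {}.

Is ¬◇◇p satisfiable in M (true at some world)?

No

Let φ = ¬◇◇p. Evaluate φ at each world:
  u (successors {u, t}): φ is false.
  v (successors {x}): φ is false.
  w (successors {w}): φ is false.
  x (successors {v, t}): φ is false.
  y (successors {z, t}): φ is false.
  z (successors {y, t}): φ is false.
  t (successors {u, x, y, z}): φ is false.
For instance, at w:
  At w: ◇◇p is true, so ¬◇◇p is false.
    At w: ◇◇p requires ◇p at some successor in {w}.
      ◇p holds at w, so ◇◇p is true at w.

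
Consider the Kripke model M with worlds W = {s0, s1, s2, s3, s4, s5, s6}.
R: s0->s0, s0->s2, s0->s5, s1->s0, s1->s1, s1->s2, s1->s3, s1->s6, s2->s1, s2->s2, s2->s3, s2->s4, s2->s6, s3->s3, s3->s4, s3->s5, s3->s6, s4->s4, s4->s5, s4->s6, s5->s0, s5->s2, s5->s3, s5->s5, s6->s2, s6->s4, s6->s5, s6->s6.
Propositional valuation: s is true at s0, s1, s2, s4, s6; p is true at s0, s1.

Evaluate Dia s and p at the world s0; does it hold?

Yes

At s0: Dia s is true, p is true, so Dia s and p is true.
  At s0: Dia s requires s at some successor in {s0, s2, s5}.
    s holds at s0, so Dia s is true at s0.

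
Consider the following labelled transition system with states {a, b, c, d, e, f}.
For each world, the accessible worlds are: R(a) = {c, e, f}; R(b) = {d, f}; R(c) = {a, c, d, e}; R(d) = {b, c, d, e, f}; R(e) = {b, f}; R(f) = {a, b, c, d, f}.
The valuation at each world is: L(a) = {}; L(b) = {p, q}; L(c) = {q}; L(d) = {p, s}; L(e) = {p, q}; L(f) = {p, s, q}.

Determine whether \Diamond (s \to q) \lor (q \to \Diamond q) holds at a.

Recall that \Diamond ψ holds at a world iff ψ holds at some accessible world.
At a: \Diamond (s \to q) is true, q \to \Diamond q is true, so \Diamond (s \to q) \lor (q \to \Diamond q) is true.
  At a: \Diamond (s \to q) requires s \to q at some successor in {c, e, f}.
    s \to q holds at c, so \Diamond (s \to q) is true at a.
  At a: q is false, \Diamond q is true, so q \to \Diamond q is true.
    At a: \Diamond q requires q at some successor in {c, e, f}.
      q holds at c, so \Diamond q is true at a.

Yes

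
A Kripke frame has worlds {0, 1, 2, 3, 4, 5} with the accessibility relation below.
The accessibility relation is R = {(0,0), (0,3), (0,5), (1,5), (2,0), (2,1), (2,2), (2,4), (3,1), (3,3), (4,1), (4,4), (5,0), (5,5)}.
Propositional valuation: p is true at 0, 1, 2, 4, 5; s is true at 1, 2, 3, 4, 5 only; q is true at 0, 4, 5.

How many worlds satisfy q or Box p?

Recall that Box ψ holds at a world iff ψ holds at every accessible world, and Dia ψ holds iff ψ holds at some accessible world.
Let φ = q or Box p. Evaluate φ at each world:
  0 (successors {0, 3, 5}): φ is true.
  1 (successors {5}): φ is true.
  2 (successors {0, 1, 2, 4}): φ is true.
  3 (successors {1, 3}): φ is false.
  4 (successors {1, 4}): φ is true.
  5 (successors {0, 5}): φ is true.
For instance, at 3:
  At 3: q is false, Box p is false, so q or Box p is false.
    At 3: Box p requires p at every successor {1, 3}.
      p fails at 3, so Box p is false at 3.
Satisfying worlds: {0, 1, 2, 4, 5}

5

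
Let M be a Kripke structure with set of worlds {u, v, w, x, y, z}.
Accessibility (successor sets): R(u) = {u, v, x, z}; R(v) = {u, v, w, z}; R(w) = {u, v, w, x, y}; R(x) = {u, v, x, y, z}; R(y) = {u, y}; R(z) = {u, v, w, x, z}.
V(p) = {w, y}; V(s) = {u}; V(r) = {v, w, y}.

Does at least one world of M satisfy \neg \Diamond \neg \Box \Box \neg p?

No

Let φ = \neg \Diamond \neg \Box \Box \neg p. Evaluate φ at each world:
  u (successors {u, v, x, z}): φ is false.
  v (successors {u, v, w, z}): φ is false.
  w (successors {u, v, w, x, y}): φ is false.
  x (successors {u, v, x, y, z}): φ is false.
  y (successors {u, y}): φ is false.
  z (successors {u, v, w, x, z}): φ is false.
For instance, at w:
  At w: \Diamond \neg \Box \Box \neg p is true, so \neg \Diamond \neg \Box \Box \neg p is false.
    At w: \Diamond \neg \Box \Box \neg p requires \neg \Box \Box \neg p at some successor in {u, v, w, x, y}.
      \neg \Box \Box \neg p holds at u, so \Diamond \neg \Box \Box \neg p is true at w.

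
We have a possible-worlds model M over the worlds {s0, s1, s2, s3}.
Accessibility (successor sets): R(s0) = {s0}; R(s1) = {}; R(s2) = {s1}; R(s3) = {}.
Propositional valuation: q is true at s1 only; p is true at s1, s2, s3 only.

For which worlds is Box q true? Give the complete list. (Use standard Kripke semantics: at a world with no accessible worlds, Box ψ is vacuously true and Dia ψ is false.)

Let φ = Box q. Evaluate φ at each world:
  s0 (successors {s0}): φ is false.
  s1 (successors ∅): φ is true.
  s2 (successors {s1}): φ is true.
  s3 (successors ∅): φ is true.
For instance, at s0:
  At s0: Box q requires q at every successor {s0}.
    q fails at s0, so Box q is false at s0.
Satisfying worlds: {s1, s2, s3}

s1, s2, s3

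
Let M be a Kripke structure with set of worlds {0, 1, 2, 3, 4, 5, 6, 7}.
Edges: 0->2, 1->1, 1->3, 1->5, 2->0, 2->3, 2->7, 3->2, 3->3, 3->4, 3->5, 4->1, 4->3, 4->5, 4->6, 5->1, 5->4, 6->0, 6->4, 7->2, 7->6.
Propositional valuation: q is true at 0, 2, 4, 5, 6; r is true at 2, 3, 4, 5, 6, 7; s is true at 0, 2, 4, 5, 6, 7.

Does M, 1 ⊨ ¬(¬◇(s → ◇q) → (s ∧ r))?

At 1: ¬◇(s → ◇q) → (s ∧ r) is true, so ¬(¬◇(s → ◇q) → (s ∧ r)) is false.
  At 1: ¬◇(s → ◇q) is false, s ∧ r is false, so ¬◇(s → ◇q) → (s ∧ r) is true.
    At 1: ◇(s → ◇q) is true, so ¬◇(s → ◇q) is false.
      At 1: ◇(s → ◇q) requires s → ◇q at some successor in {1, 3, 5}.
        s → ◇q holds at 1, so ◇(s → ◇q) is true at 1.

No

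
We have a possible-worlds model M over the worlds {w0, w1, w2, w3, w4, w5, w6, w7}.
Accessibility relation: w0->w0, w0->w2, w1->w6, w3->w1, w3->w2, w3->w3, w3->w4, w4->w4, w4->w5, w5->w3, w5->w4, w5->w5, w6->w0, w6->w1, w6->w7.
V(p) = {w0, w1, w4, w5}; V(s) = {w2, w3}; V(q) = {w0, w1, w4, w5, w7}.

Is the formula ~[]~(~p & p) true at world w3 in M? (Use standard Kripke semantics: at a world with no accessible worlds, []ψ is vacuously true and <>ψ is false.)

At w3: []~(~p & p) is true, so ~[]~(~p & p) is false.
  At w3: []~(~p & p) requires ~(~p & p) at every successor {w1, w2, w3, w4}.
    At w1: ~(~p & p) is true.
    At w2: ~(~p & p) is true.
    At w3: ~(~p & p) is true.
    At w4: ~(~p & p) is true.
  So []~(~p & p) is true at w3.

No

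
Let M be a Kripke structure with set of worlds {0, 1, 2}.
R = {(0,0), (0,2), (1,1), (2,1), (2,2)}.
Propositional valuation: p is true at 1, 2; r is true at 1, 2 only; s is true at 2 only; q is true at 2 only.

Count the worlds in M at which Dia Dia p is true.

3

Let φ = Dia Dia p. Evaluate φ at each world:
  0 (successors {0, 2}): φ is true.
  1 (successors {1}): φ is true.
  2 (successors {1, 2}): φ is true.
For instance, at 1:
  At 1: Dia Dia p requires Dia p at some successor in {1}.
    Dia p holds at 1, so Dia Dia p is true at 1.
      At 1: Dia p requires p at some successor in {1}.
        p holds at 1, so Dia p is true at 1.
Satisfying worlds: {0, 1, 2}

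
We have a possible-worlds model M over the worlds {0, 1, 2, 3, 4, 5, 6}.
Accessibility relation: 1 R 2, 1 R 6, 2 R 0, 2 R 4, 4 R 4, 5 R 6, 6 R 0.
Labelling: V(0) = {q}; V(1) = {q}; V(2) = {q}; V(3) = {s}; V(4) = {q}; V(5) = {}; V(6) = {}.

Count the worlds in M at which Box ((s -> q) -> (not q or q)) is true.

7

Let φ = Box ((s -> q) -> (not q or q)). Evaluate φ at each world:
  0 (successors ∅): φ is true.
  1 (successors {2, 6}): φ is true.
  2 (successors {0, 4}): φ is true.
  3 (successors ∅): φ is true.
  4 (successors {4}): φ is true.
  5 (successors {6}): φ is true.
  6 (successors {0}): φ is true.
For instance, at 6:
  At 6: Box ((s -> q) -> (not q or q)) requires (s -> q) -> (not q or q) at every successor {0}.
    At 0: (s -> q) -> (not q or q) is true.
  So Box ((s -> q) -> (not q or q)) is true at 6.
Satisfying worlds: {0, 1, 2, 3, 4, 5, 6}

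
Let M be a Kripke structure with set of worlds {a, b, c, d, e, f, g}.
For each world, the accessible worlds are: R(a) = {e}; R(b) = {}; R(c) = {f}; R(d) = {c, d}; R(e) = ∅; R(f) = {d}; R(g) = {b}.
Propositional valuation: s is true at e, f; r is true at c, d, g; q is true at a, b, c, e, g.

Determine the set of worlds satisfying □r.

b, d, e, f

Let φ = □r. Evaluate φ at each world:
  a (successors {e}): φ is false.
  b (successors ∅): φ is true.
  c (successors {f}): φ is false.
  d (successors {c, d}): φ is true.
  e (successors ∅): φ is true.
  f (successors {d}): φ is true.
  g (successors {b}): φ is false.
For instance, at d:
  At d: □r requires r at every successor {c, d}.
    At c: r is true.
    At d: r is true.
  So □r is true at d.
Satisfying worlds: {b, d, e, f}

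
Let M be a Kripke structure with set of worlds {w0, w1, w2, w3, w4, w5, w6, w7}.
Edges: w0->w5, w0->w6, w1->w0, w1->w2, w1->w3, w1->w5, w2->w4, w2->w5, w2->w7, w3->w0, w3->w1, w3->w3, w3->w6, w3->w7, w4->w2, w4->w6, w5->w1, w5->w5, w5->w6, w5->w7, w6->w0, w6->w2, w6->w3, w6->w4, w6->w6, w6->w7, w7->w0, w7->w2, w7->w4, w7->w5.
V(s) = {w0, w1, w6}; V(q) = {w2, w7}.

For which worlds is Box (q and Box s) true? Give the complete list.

Let φ = Box (q and Box s). Evaluate φ at each world:
  w0 (successors {w5, w6}): φ is false.
  w1 (successors {w0, w2, w3, w5}): φ is false.
  w2 (successors {w4, w5, w7}): φ is false.
  w3 (successors {w0, w1, w3, w6, w7}): φ is false.
  w4 (successors {w2, w6}): φ is false.
  w5 (successors {w1, w5, w6, w7}): φ is false.
  w6 (successors {w0, w2, w3, w4, w6, w7}): φ is false.
  w7 (successors {w0, w2, w4, w5}): φ is false.
For instance, at w2:
  At w2: Box (q and Box s) requires q and Box s at every successor {w4, w5, w7}.
    q and Box s fails at w4, so Box (q and Box s) is false at w2.
      At w4: q is false, Box s is false, so q and Box s is false.
Satisfying worlds: none.

none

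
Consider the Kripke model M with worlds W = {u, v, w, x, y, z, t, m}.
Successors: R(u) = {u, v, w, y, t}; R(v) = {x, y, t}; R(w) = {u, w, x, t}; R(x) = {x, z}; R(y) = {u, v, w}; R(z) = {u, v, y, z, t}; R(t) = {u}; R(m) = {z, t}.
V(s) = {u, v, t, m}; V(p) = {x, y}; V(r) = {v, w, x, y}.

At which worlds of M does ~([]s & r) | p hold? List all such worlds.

u, v, w, x, y, z, t, m

Let φ = ~([]s & r) | p. Evaluate φ at each world:
  u (successors {u, v, w, y, t}): φ is true.
  v (successors {x, y, t}): φ is true.
  w (successors {u, w, x, t}): φ is true.
  x (successors {x, z}): φ is true.
  y (successors {u, v, w}): φ is true.
  z (successors {u, v, y, z, t}): φ is true.
  t (successors {u}): φ is true.
  m (successors {z, t}): φ is true.
For instance, at t:
  At t: ~([]s & r) is true, p is false, so ~([]s & r) | p is true.
    At t: []s & r is false, so ~([]s & r) is true.
      At t: []s is true, r is false, so []s & r is false.
Satisfying worlds: {u, v, w, x, y, z, t, m}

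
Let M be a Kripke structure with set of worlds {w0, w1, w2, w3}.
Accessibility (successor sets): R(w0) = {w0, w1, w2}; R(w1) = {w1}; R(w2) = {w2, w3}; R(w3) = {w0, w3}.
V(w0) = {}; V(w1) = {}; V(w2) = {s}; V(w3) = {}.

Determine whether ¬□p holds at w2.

Yes

At w2: □p is false, so ¬□p is true.
  At w2: □p requires p at every successor {w2, w3}.
    p fails at w2, so □p is false at w2.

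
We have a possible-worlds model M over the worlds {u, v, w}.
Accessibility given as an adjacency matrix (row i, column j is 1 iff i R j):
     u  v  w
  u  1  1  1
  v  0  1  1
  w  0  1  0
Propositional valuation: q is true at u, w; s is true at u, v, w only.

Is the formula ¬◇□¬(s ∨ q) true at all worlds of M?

Yes

Recall that □ψ holds at a world iff ψ holds at every accessible world, and ◇ψ holds iff ψ holds at some accessible world.
Let φ = ¬◇□¬(s ∨ q). Evaluate φ at each world:
  u (successors {u, v, w}): φ is true.
  v (successors {v, w}): φ is true.
  w (successors {v}): φ is true.
For instance, at u:
  At u: ◇□¬(s ∨ q) is false, so ¬◇□¬(s ∨ q) is true.
    At u: ◇□¬(s ∨ q) requires □¬(s ∨ q) at some successor in {u, v, w}.
      At u: □¬(s ∨ q) is false.
      At v: □¬(s ∨ q) is false.
      At w: □¬(s ∨ q) is false.
    So ◇□¬(s ∨ q) is false at u.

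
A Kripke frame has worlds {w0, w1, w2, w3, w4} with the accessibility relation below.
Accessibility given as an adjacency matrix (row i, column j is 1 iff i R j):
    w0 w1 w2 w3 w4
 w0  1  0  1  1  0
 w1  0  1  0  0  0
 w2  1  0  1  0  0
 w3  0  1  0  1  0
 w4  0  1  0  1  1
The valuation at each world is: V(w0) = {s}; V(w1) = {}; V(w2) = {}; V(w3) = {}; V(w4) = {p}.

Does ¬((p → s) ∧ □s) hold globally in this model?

Let φ = ¬((p → s) ∧ □s). Evaluate φ at each world:
  w0 (successors {w0, w2, w3}): φ is true.
  w1 (successors {w1}): φ is true.
  w2 (successors {w0, w2}): φ is true.
  w3 (successors {w1, w3}): φ is true.
  w4 (successors {w1, w3, w4}): φ is true.
For instance, at w2:
  At w2: (p → s) ∧ □s is false, so ¬((p → s) ∧ □s) is true.
    At w2: p → s is true, □s is false, so (p → s) ∧ □s is false.
      At w2: □s requires s at every successor {w0, w2}.
        s fails at w2, so □s is false at w2.

Yes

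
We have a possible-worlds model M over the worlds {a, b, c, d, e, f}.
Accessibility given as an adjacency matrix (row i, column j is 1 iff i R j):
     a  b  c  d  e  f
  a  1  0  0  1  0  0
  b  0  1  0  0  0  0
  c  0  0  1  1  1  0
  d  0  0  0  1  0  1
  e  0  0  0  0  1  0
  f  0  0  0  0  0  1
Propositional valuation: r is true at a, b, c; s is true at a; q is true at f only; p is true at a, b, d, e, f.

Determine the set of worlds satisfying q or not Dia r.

Let φ = q or not Dia r. Evaluate φ at each world:
  a (successors {a, d}): φ is false.
  b (successors {b}): φ is false.
  c (successors {c, d, e}): φ is false.
  d (successors {d, f}): φ is true.
  e (successors {e}): φ is true.
  f (successors {f}): φ is true.
For instance, at a:
  At a: q is false, not Dia r is false, so q or not Dia r is false.
    At a: Dia r is true, so not Dia r is false.
      At a: Dia r requires r at some successor in {a, d}.
        r holds at a, so Dia r is true at a.
Satisfying worlds: {d, e, f}

d, e, f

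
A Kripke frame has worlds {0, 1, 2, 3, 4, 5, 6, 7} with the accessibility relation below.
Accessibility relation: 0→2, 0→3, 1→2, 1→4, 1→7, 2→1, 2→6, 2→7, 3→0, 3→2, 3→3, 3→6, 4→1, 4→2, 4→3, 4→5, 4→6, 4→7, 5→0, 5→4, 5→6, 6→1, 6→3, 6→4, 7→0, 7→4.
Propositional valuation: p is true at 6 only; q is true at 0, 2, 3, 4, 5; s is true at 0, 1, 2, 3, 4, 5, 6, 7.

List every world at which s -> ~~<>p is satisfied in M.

2, 3, 4, 5

Let φ = s -> ~~<>p. Evaluate φ at each world:
  0 (successors {2, 3}): φ is false.
  1 (successors {2, 4, 7}): φ is false.
  2 (successors {1, 6, 7}): φ is true.
  3 (successors {0, 2, 3, 6}): φ is true.
  4 (successors {1, 2, 3, 5, 6, 7}): φ is true.
  5 (successors {0, 4, 6}): φ is true.
  6 (successors {1, 3, 4}): φ is false.
  7 (successors {0, 4}): φ is false.
For instance, at 7:
  At 7: s is true, ~~<>p is false, so s -> ~~<>p is false.
    At 7: ~<>p is true, so ~~<>p is false.
      At 7: <>p is false, so ~<>p is true.
Satisfying worlds: {2, 3, 4, 5}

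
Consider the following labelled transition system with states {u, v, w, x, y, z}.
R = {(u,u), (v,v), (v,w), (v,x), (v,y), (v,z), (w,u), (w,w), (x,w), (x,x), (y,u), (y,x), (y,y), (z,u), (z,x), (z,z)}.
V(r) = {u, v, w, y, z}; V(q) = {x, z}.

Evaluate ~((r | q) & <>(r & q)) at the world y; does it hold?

At y: (r | q) & <>(r & q) is false, so ~((r | q) & <>(r & q)) is true.
  At y: r | q is true, <>(r & q) is false, so (r | q) & <>(r & q) is false.
    At y: <>(r & q) requires r & q at some successor in {u, x, y}.
      At u: r & q is false.
      At x: r & q is false.
      At y: r & q is false.
    So <>(r & q) is false at y.

Yes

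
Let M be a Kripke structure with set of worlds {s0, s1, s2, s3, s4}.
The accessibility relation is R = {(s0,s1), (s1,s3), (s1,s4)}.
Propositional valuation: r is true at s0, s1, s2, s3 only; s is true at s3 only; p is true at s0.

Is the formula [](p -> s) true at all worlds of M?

Let φ = [](p -> s). Evaluate φ at each world:
  s0 (successors {s1}): φ is true.
  s1 (successors {s3, s4}): φ is true.
  s2 (successors ∅): φ is true.
  s3 (successors ∅): φ is true.
  s4 (successors ∅): φ is true.
For instance, at s0:
  At s0: [](p -> s) requires p -> s at every successor {s1}.
    At s1: p -> s is true.
  So [](p -> s) is true at s0.

Yes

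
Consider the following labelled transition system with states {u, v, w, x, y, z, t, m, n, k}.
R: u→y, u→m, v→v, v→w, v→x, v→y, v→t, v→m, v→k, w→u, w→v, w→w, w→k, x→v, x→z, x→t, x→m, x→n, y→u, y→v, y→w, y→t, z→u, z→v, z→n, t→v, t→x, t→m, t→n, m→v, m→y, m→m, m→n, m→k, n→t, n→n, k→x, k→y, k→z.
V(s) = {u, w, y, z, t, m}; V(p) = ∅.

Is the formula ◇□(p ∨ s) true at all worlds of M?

Let φ = ◇□(p ∨ s). Evaluate φ at each world:
  u (successors {y, m}): φ is false.
  v (successors {v, w, x, y, t, m, k}): φ is false.
  w (successors {u, v, w, k}): φ is true.
  x (successors {v, z, t, m, n}): φ is false.
  y (successors {u, v, w, t}): φ is true.
  z (successors {u, v, n}): φ is true.
  t (successors {v, x, m, n}): φ is false.
  m (successors {v, y, m, n, k}): φ is false.
  n (successors {t, n}): φ is false.
  k (successors {x, y, z}): φ is false.
Detail at u (counterexample):
  At u: ◇□(p ∨ s) requires □(p ∨ s) at some successor in {y, m}.
    At y: □(p ∨ s) is false.
    At m: □(p ∨ s) is false.
  So ◇□(p ∨ s) is false at u.

No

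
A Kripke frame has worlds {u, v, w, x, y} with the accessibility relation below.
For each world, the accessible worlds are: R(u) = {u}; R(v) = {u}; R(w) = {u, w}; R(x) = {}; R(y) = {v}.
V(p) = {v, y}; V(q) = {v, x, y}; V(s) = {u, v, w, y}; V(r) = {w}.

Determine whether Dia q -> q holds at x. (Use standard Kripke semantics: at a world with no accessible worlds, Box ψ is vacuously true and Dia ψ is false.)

At x: Dia q is false, q is true, so Dia q -> q is true.
  At x: no accessible worlds, so Dia q is false.

Yes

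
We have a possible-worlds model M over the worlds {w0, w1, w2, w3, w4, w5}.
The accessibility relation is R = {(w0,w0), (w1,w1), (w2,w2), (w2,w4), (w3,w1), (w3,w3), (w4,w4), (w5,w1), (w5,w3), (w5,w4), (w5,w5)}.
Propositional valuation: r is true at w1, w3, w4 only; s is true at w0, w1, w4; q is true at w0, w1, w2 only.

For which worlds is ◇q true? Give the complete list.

Recall that ◇ψ holds at a world iff ψ holds at some accessible world.
Let φ = ◇q. Evaluate φ at each world:
  w0 (successors {w0}): φ is true.
  w1 (successors {w1}): φ is true.
  w2 (successors {w2, w4}): φ is true.
  w3 (successors {w1, w3}): φ is true.
  w4 (successors {w4}): φ is false.
  w5 (successors {w1, w3, w4, w5}): φ is true.
For instance, at w4:
  At w4: ◇q requires q at some successor in {w4}.
    At w4: q is false.
  So ◇q is false at w4.
Satisfying worlds: {w0, w1, w2, w3, w5}

w0, w1, w2, w3, w5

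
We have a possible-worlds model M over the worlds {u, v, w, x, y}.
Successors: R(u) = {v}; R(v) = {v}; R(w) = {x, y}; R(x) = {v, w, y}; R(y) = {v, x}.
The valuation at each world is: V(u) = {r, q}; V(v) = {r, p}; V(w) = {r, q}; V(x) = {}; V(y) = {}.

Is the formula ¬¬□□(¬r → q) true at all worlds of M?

No

Let φ = ¬¬□□(¬r → q). Evaluate φ at each world:
  u (successors {v}): φ is true.
  v (successors {v}): φ is true.
  w (successors {x, y}): φ is false.
  x (successors {v, w, y}): φ is false.
  y (successors {v, x}): φ is false.
Detail at w (counterexample):
  At w: ¬□□(¬r → q) is true, so ¬¬□□(¬r → q) is false.
    At w: □□(¬r → q) is false, so ¬□□(¬r → q) is true.
      At w: □□(¬r → q) requires □(¬r → q) at every successor {x, y}.
        □(¬r → q) fails at x, so □□(¬r → q) is false at w.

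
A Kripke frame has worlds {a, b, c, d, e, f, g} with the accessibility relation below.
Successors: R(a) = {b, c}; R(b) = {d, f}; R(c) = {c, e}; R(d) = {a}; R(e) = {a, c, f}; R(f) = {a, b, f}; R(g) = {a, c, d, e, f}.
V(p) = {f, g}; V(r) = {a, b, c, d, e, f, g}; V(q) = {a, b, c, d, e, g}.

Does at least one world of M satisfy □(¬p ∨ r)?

Yes

Recall that □ψ holds at a world iff ψ holds at every accessible world, and ◇ψ holds iff ψ holds at some accessible world.
Let φ = □(¬p ∨ r). Evaluate φ at each world:
  a (successors {b, c}): φ is true.
  b (successors {d, f}): φ is true.
  c (successors {c, e}): φ is true.
  d (successors {a}): φ is true.
  e (successors {a, c, f}): φ is true.
  f (successors {a, b, f}): φ is true.
  g (successors {a, c, d, e, f}): φ is true.
Detail at a (witness):
  At a: □(¬p ∨ r) requires ¬p ∨ r at every successor {b, c}.
    At b: ¬p ∨ r is true.
    At c: ¬p ∨ r is true.
  So □(¬p ∨ r) is true at a.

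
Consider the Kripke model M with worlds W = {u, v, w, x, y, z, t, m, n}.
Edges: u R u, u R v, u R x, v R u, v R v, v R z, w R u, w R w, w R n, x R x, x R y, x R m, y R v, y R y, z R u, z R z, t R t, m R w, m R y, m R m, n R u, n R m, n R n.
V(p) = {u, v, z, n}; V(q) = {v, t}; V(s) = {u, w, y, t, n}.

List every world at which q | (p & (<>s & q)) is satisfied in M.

Let φ = q | (p & (<>s & q)). Evaluate φ at each world:
  u (successors {u, v, x}): φ is false.
  v (successors {u, v, z}): φ is true.
  w (successors {u, w, n}): φ is false.
  x (successors {x, y, m}): φ is false.
  y (successors {v, y}): φ is false.
  z (successors {u, z}): φ is false.
  t (successors {t}): φ is true.
  m (successors {w, y, m}): φ is false.
  n (successors {u, m, n}): φ is false.
For instance, at m:
  At m: q is false, p & (<>s & q) is false, so q | (p & (<>s & q)) is false.
    At m: p is false, <>s & q is false, so p & (<>s & q) is false.
      At m: <>s is true, q is false, so <>s & q is false.
Satisfying worlds: {v, t}

v, t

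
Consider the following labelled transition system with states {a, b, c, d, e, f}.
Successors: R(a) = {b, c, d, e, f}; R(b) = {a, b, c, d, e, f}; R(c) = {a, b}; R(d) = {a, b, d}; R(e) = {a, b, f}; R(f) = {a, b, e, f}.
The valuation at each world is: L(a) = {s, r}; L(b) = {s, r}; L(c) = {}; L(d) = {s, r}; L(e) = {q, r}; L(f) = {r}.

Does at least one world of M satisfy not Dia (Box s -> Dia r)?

Let φ = not Dia (Box s -> Dia r). Evaluate φ at each world:
  a (successors {b, c, d, e, f}): φ is false.
  b (successors {a, b, c, d, e, f}): φ is false.
  c (successors {a, b}): φ is false.
  d (successors {a, b, d}): φ is false.
  e (successors {a, b, f}): φ is false.
  f (successors {a, b, e, f}): φ is false.
For instance, at b:
  At b: Dia (Box s -> Dia r) is true, so not Dia (Box s -> Dia r) is false.
    At b: Dia (Box s -> Dia r) requires Box s -> Dia r at some successor in {a, b, c, d, e, f}.
      Box s -> Dia r holds at a, so Dia (Box s -> Dia r) is true at b.

No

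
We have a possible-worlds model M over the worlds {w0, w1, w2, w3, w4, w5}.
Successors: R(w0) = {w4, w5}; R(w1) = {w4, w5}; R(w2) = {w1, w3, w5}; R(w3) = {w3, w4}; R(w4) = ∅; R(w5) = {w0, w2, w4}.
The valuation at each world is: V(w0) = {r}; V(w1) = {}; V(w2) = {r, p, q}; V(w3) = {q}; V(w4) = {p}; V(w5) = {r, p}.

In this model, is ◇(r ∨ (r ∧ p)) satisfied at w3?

No

At w3: ◇(r ∨ (r ∧ p)) requires r ∨ (r ∧ p) at some successor in {w3, w4}.
  At w3: r ∨ (r ∧ p) is false.
  At w4: r ∨ (r ∧ p) is false.
So ◇(r ∨ (r ∧ p)) is false at w3.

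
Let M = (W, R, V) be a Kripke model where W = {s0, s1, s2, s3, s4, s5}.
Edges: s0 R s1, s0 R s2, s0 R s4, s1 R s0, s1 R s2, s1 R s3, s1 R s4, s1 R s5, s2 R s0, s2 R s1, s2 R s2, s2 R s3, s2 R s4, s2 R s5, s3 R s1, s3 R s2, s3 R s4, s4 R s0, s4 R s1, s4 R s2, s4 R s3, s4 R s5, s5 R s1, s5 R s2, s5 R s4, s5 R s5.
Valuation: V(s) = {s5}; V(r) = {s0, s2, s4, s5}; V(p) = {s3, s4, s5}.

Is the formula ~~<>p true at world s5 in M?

Yes

At s5: ~<>p is false, so ~~<>p is true.
  At s5: <>p is true, so ~<>p is false.
    At s5: <>p requires p at some successor in {s1, s2, s4, s5}.
      p holds at s4, so <>p is true at s5.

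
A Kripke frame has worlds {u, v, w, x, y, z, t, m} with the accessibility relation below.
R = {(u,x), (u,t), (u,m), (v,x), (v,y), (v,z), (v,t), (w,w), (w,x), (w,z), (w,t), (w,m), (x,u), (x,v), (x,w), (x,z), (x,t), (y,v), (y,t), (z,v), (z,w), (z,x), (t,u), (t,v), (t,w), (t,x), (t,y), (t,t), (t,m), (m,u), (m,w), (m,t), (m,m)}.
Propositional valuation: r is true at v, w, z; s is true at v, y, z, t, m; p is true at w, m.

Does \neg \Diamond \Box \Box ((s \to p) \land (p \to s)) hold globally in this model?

Recall that \Box ψ holds at a world iff ψ holds at every accessible world, and \Diamond ψ holds iff ψ holds at some accessible world.
Let φ = \neg \Diamond \Box \Box ((s \to p) \land (p \to s)). Evaluate φ at each world:
  u (successors {x, t, m}): φ is true.
  v (successors {x, y, z, t}): φ is true.
  w (successors {w, x, z, t, m}): φ is true.
  x (successors {u, v, w, z, t}): φ is true.
  y (successors {v, t}): φ is true.
  z (successors {v, w, x}): φ is true.
  t (successors {u, v, w, x, y, t, m}): φ is true.
  m (successors {u, w, t, m}): φ is true.
For instance, at m:
  At m: \Diamond \Box \Box ((s \to p) \land (p \to s)) is false, so \neg \Diamond \Box \Box ((s \to p) \land (p \to s)) is true.
    At m: \Diamond \Box \Box ((s \to p) \land (p \to s)) requires \Box \Box ((s \to p) \land (p \to s)) at some successor in {u, w, t, m}.
      At u: \Box \Box ((s \to p) \land (p \to s)) is false.
      At w: \Box \Box ((s \to p) \land (p \to s)) is false.
      At t: \Box \Box ((s \to p) \land (p \to s)) is false.
      At m: \Box \Box ((s \to p) \land (p \to s)) is false.
    So \Diamond \Box \Box ((s \to p) \land (p \to s)) is false at m.

Yes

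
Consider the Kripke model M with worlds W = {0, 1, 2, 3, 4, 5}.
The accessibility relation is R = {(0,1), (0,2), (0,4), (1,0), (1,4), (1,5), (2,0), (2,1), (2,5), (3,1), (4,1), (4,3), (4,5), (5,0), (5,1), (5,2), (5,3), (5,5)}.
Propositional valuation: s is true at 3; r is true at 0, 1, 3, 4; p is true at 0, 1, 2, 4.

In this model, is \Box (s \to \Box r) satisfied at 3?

At 3: \Box (s \to \Box r) requires s \to \Box r at every successor {1}.
    At 1: s is false, \Box r is false, so s \to \Box r is true.
      At 1: \Box r requires r at every successor {0, 4, 5}.
        r fails at 5, so \Box r is false at 1.
So \Box (s \to \Box r) is true at 3.

Yes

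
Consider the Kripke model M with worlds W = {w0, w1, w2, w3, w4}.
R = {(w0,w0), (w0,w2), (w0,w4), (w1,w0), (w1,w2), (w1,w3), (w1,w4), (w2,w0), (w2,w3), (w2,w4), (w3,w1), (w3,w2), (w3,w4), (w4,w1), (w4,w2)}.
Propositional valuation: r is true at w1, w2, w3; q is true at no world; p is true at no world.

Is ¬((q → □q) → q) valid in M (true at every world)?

Yes

Let φ = ¬((q → □q) → q). Evaluate φ at each world:
  w0 (successors {w0, w2, w4}): φ is true.
  w1 (successors {w0, w2, w3, w4}): φ is true.
  w2 (successors {w0, w3, w4}): φ is true.
  w3 (successors {w1, w2, w4}): φ is true.
  w4 (successors {w1, w2}): φ is true.
For instance, at w0:
  At w0: (q → □q) → q is false, so ¬((q → □q) → q) is true.
    At w0: q → □q is true, q is false, so (q → □q) → q is false.
      At w0: q is false, □q is false, so q → □q is true.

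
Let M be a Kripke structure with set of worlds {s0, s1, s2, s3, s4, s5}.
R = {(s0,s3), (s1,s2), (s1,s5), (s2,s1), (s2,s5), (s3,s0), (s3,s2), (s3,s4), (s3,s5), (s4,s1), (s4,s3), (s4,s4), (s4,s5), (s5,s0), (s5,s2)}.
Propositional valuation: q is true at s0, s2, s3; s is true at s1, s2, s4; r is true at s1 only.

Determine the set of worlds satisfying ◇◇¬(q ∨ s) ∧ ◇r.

s2, s4

Let φ = ◇◇¬(q ∨ s) ∧ ◇r. Evaluate φ at each world:
  s0 (successors {s3}): φ is false.
  s1 (successors {s2, s5}): φ is false.
  s2 (successors {s1, s5}): φ is true.
  s3 (successors {s0, s2, s4, s5}): φ is false.
  s4 (successors {s1, s3, s4, s5}): φ is true.
  s5 (successors {s0, s2}): φ is false.
For instance, at s1:
  At s1: ◇◇¬(q ∨ s) is true, ◇r is false, so ◇◇¬(q ∨ s) ∧ ◇r is false.
    At s1: ◇◇¬(q ∨ s) requires ◇¬(q ∨ s) at some successor in {s2, s5}.
      ◇¬(q ∨ s) holds at s2, so ◇◇¬(q ∨ s) is true at s1.
    At s1: ◇r requires r at some successor in {s2, s5}.
      At s2: r is false.
      At s5: r is false.
    So ◇r is false at s1.
Satisfying worlds: {s2, s4}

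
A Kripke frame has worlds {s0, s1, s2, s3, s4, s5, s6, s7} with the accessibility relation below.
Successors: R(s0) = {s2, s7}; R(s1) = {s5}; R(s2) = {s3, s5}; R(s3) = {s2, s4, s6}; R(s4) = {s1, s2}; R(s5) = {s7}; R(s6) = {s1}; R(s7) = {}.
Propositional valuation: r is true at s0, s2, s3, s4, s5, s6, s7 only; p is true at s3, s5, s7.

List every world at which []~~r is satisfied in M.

s0, s1, s2, s3, s5, s7

Recall that []ψ holds at a world iff ψ holds at every accessible world, and <>ψ holds iff ψ holds at some accessible world.
Let φ = []~~r. Evaluate φ at each world:
  s0 (successors {s2, s7}): φ is true.
  s1 (successors {s5}): φ is true.
  s2 (successors {s3, s5}): φ is true.
  s3 (successors {s2, s4, s6}): φ is true.
  s4 (successors {s1, s2}): φ is false.
  s5 (successors {s7}): φ is true.
  s6 (successors {s1}): φ is false.
  s7 (successors ∅): φ is true.
For instance, at s4:
  At s4: []~~r requires ~~r at every successor {s1, s2}.
    ~~r fails at s1, so []~~r is false at s4.
Satisfying worlds: {s0, s1, s2, s3, s5, s7}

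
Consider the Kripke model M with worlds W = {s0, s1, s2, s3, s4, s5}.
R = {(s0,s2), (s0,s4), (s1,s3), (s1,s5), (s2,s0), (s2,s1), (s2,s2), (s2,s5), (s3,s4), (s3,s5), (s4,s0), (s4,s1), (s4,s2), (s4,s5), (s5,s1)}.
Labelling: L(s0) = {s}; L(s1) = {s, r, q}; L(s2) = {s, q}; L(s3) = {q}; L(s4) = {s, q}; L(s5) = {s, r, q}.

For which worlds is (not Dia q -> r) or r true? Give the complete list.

Let φ = (not Dia q -> r) or r. Evaluate φ at each world:
  s0 (successors {s2, s4}): φ is true.
  s1 (successors {s3, s5}): φ is true.
  s2 (successors {s0, s1, s2, s5}): φ is true.
  s3 (successors {s4, s5}): φ is true.
  s4 (successors {s0, s1, s2, s5}): φ is true.
  s5 (successors {s1}): φ is true.
For instance, at s3:
  At s3: not Dia q -> r is true, r is false, so (not Dia q -> r) or r is true.
    At s3: not Dia q is false, r is false, so not Dia q -> r is true.
      At s3: Dia q is true, so not Dia q is false.
Satisfying worlds: {s0, s1, s2, s3, s4, s5}

s0, s1, s2, s3, s4, s5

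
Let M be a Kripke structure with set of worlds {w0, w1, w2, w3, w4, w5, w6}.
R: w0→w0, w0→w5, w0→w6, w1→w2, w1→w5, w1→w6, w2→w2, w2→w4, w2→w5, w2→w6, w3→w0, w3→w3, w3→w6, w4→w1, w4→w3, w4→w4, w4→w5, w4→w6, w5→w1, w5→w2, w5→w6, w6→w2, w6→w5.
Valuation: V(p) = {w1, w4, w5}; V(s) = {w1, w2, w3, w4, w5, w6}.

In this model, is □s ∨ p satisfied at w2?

At w2: □s is true, p is false, so □s ∨ p is true.
  At w2: □s requires s at every successor {w2, w4, w5, w6}.
    At w2: s is true.
    At w4: s is true.
    At w5: s is true.
    At w6: s is true.
  So □s is true at w2.

Yes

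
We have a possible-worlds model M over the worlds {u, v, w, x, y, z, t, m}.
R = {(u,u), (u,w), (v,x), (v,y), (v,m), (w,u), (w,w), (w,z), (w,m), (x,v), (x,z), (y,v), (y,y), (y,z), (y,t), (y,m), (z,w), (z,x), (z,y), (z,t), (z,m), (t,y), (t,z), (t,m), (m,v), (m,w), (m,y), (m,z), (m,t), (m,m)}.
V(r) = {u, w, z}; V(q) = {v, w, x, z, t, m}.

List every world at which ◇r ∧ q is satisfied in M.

Recall that ◇ψ holds at a world iff ψ holds at some accessible world.
Let φ = ◇r ∧ q. Evaluate φ at each world:
  u (successors {u, w}): φ is false.
  v (successors {x, y, m}): φ is false.
  w (successors {u, w, z, m}): φ is true.
  x (successors {v, z}): φ is true.
  y (successors {v, y, z, t, m}): φ is false.
  z (successors {w, x, y, t, m}): φ is true.
  t (successors {y, z, m}): φ is true.
  m (successors {v, w, y, z, t, m}): φ is true.
For instance, at z:
  At z: ◇r is true, q is true, so ◇r ∧ q is true.
    At z: ◇r requires r at some successor in {w, x, y, t, m}.
      r holds at w, so ◇r is true at z.
Satisfying worlds: {w, x, z, t, m}

w, x, z, t, m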